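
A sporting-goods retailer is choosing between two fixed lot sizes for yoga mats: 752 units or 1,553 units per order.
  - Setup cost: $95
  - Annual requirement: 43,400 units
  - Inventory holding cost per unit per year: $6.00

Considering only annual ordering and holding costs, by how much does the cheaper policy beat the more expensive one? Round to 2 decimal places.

Annual cost at Q: ordering D·S/Q plus holding Q·H/2.
TC(752) = (43,400/752)×95 + (752/2)×6 = $7,738.71
TC(1,553) = (43,400/1,553)×95 + (1,553/2)×6 = $7,313.86
|ΔTC| = |$7,738.71 − $7,313.86| = $424.85

$424.85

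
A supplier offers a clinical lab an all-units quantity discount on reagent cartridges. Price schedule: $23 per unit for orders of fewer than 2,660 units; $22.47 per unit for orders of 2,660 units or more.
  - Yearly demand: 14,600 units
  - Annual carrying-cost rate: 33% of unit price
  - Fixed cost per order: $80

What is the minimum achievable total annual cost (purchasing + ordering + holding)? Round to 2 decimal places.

$338,363.18

H₁ = 33%×$23 = $7.5900;  H₂ = 33%×$22.47 = $7.4151
EOQ₁ = √(2×14,600×80/7.5900) = 554.77  (< 2,660, feasible at tier 1)
EOQ₂ = √(2×14,600×80/7.4151) = 561.28  (< 2,660 → use Q = 2,660 at tier-2 price)
TC(tier 1 (EOQ₁), Q≈554.8) = $340,010.73
TC(tier 2, Q≈2,660.0) = $338,363.18
Minimum at tier 2: $338,363.18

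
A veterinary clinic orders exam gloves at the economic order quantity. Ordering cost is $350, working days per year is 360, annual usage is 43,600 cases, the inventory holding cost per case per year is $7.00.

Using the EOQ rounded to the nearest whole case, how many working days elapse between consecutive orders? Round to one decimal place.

17.2 days

EOQ = √(2DS/H) = √(2 × 43,600 × 350 / 7)
    = √(4,360,000.00) ≈ 2,088.06 → Q = 2,088 cases
Cycle time = (working days × Q)/D = (360 × 2,088) / 43,600 = 17.240 days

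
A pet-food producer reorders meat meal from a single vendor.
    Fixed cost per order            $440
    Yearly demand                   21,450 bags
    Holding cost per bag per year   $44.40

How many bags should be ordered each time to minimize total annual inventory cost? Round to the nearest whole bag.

Optimal lot size Q* = (2 × 21,450 × $440 / $44.4)^½ ≈ 652.02

652 bags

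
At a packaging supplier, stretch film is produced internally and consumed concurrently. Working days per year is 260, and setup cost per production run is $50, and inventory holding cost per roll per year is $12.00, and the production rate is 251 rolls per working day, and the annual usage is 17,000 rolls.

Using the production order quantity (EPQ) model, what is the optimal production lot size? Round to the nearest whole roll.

438 rolls

d = 17,000/260 = 65.3846 rolls/day;  effective holding cost H(1 − d/p) = 12·(1 − 65.3846/251) = 8.87404
Q* = √(2DS / H_eff) = √(2·17,000·50 / 8.87404) ≈ 437.69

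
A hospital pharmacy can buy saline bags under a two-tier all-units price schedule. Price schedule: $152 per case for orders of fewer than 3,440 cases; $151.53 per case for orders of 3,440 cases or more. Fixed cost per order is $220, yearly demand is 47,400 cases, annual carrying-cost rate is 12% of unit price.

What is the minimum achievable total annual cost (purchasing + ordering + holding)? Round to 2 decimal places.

H₁ = 12%×$152 = $18.2400;  H₂ = 12%×$151.53 = $18.1836
EOQ₁ = √(2×47,400×220/18.2400) = 1,069.31  (< 3,440, feasible at tier 1)
EOQ₂ = √(2×47,400×220/18.1836) = 1,070.97  (< 3,440 → use Q = 3,440 at tier-2 price)
TC(tier 1 (EOQ₁), Q≈1,069.3) = $7,224,304.19
TC(tier 2, Q≈3,440.0) = $7,216,829.19
Minimum at tier 2: $7,216,829.19

$7,216,829.19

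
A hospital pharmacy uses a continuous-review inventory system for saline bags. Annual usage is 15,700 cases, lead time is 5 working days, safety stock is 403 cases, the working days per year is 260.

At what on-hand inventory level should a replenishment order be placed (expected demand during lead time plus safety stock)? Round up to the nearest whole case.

705 cases

Daily demand d = 15,700 / 260 = 60.385 cases/day
Demand during lead time = 60.385 × 5 = 301.92
Reorder point = 301.92 + 403 = 704.92 → round up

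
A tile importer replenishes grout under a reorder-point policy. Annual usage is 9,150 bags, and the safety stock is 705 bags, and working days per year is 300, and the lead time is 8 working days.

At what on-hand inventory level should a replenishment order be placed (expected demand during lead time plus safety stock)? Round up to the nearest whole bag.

949 bags

Daily demand d = 9,150 / 300 = 30.500 bags/day
Demand during lead time = 30.500 × 8 = 244.00
Reorder point = 244.00 + 705 = 949.00 → round up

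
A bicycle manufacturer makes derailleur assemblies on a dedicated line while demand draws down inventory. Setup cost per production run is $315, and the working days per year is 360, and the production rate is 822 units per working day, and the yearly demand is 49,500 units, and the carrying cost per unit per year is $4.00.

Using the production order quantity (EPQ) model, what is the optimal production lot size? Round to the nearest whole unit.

3,060 units

d = 49,500/360 = 137.5000 units/day;  effective holding cost H(1 − d/p) = 4·(1 − 137.5000/822) = 3.33090
Q* = √(2DS / H_eff) = √(2·49,500·315 / 3.33090) ≈ 3,059.79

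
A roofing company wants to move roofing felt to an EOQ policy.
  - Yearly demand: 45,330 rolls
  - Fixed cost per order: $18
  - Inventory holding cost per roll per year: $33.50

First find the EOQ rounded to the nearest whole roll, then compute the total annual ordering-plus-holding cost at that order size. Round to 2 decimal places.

Q* = √(2·D·S / H) = √(2·45,330·18 / 33.5) = √48,712.8 ≈ 220.71 → Q = 221 rolls
Orders/yr = 45,330/221 = 205.113; ordering cost = 205.113 × $18 = $3,692.04
Average inventory = 221/2 = 110.5; holding cost = 110.5 × $33.5 = $3,701.75
Total = $3,692.04 + $3,701.75 = $7,393.79

$7,393.79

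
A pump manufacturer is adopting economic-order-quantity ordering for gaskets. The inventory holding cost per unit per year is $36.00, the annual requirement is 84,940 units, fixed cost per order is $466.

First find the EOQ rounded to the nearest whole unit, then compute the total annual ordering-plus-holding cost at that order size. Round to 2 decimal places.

Optimal lot size Q* = (2 × 84,940 × $466 / $36)^½ ≈ 1,482.90 → Q = 1,483 units
Ordering: D/Q × S = 84,940/1,483 × $466 = $26,690.52
Holding:  Q/2 × H = 1,483/2 × $36 = $26,694.00
Total = $26,690.52 + $26,694.00 = $53,384.52

$53,384.52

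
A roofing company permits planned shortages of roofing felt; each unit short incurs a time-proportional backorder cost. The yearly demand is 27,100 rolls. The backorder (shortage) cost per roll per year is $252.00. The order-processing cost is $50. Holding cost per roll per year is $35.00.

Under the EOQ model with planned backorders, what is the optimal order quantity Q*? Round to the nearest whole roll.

Basic EOQ = √(2·27,100·50/35) = 278.260
Backorder adjustment √((H+b)/b) = √((35+252)/252) = 1.0672
Q* = 278.260 × 1.0672 ≈ 296.96

297 rolls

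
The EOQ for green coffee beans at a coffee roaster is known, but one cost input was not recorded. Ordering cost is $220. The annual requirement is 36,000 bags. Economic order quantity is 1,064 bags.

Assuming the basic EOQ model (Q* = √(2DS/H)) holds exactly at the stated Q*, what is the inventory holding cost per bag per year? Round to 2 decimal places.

From Q* = √(2DS/H) ⇒ Q*² = 2DS/H.
H = 2DS / Q² = 2 × 36,000 × 220 / 1,064² = 13.9917

$13.99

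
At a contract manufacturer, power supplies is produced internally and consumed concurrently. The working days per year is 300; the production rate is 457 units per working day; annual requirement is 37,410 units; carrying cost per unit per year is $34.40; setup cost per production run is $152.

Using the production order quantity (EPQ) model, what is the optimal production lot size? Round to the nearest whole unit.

674 units

Daily demand d = 37,410/300 = 124.700; p = 457; 1 − d/p = 0.72713
EPQ = √(2DS / (H(1 − d/p)))
    = √(2 × 37,410 × 152 / (34.4 × 0.72713)) ≈ 674.29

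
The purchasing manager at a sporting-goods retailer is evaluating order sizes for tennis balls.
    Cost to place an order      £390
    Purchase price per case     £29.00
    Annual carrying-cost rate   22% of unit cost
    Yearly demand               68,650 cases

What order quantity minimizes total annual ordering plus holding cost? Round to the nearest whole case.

2,897 cases

Holding cost per case per year: H = 22% × £29 = £6.3800
Optimal lot size Q* = (2 × 68,650 × £390 / £6.38)^½ ≈ 2,897.06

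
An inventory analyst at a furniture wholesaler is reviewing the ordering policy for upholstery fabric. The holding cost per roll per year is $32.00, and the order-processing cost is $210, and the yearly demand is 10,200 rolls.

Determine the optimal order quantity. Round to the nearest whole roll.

Q* = √(2·D·S / H) = √(2·10,200·210 / 32) = √133,875.0 ≈ 365.89

366 rolls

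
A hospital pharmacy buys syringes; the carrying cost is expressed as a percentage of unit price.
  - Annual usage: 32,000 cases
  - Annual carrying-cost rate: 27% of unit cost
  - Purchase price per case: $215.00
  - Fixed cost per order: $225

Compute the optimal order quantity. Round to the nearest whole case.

498 cases

H = i·C = 0.27 × $215 = $58.0500 per case-year
2DS/H = 2·32,000·225/58.05 = 248,062.02
EOQ = √248,062.02 ≈ 498.06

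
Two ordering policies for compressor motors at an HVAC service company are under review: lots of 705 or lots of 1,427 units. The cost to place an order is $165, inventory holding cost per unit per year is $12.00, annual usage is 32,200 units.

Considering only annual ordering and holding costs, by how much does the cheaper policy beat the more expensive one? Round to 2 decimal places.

$519.03

TC(Q) = (D/Q)S + (Q/2)H
TC(705) = (32,200/705)×165 + (705/2)×12 = $11,766.17
TC(1,427) = (32,200/1,427)×165 + (1,427/2)×12 = $12,285.20
Lots of 705 are cheaper by $519.03.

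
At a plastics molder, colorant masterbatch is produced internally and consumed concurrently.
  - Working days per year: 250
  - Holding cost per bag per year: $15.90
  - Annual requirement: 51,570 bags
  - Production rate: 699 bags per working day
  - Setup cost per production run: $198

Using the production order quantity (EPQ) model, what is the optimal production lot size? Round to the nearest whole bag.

1,350 bags

d = 51,570/250 = 206.2800 bags/day;  effective holding cost H(1 − d/p) = 15.9·(1 − 206.2800/699) = 11.20779
Q* = √(2DS / H_eff) = √(2·51,570·198 / 11.20779) ≈ 1,349.85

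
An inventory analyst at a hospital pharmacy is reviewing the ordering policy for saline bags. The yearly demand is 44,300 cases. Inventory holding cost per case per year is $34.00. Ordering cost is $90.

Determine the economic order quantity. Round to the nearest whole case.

EOQ = √(2DS/H) = √(2 × 44,300 × 90 / 34)
    = √(234,529.41) ≈ 484.28

484 cases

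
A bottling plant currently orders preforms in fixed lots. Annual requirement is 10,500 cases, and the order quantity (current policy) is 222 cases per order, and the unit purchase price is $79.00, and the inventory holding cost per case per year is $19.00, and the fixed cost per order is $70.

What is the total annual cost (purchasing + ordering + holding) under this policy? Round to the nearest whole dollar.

$834,920

Annual ordering cost = (D/Q)·S = (10,500/222) × 70 = $3,310.81
Annual holding cost  = (Q/2)·H = (222/2) × 19 = $2,109.00
Purchase cost = D·C = 10,500 × 79 = $829,500.00
Total = $3,310.81 + $2,109.00 + $829,500.00 = $834,919.81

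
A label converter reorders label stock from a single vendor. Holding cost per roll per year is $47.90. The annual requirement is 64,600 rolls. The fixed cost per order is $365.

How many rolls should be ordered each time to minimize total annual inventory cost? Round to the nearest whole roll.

Optimal lot size Q* = (2 × 64,600 × $365 / $47.9)^½ ≈ 992.22

992 rolls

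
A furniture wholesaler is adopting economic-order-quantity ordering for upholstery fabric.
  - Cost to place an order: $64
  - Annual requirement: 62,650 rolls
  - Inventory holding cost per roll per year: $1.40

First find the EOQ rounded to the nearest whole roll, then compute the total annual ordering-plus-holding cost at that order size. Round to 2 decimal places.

EOQ = √(2DS/H) = √(2 × 62,650 × 64 / 1.4)
    = √(5,728,000.00) ≈ 2,393.32 → Q = 2,393 rolls
Orders/yr = 62,650/2,393 = 26.181; ordering cost = 26.181 × $64 = $1,675.55
Average inventory = 2,393/2 = 1196.5; holding cost = 1196.5 × $1.4 = $1,675.10
Total = $1,675.55 + $1,675.10 = $3,350.65

$3,350.65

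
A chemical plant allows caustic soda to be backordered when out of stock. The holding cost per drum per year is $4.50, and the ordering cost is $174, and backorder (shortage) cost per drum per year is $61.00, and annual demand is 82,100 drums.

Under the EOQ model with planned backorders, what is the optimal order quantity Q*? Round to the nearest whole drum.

2,611 drums

Q* = √(2DS/H) · √((H + b)/b)
   = √(2 × 82,100 × 174 / 4.5) · √((4.5 + 61) / 61)
   = 2,519.735 × 1.0362 ≈ 2,611.02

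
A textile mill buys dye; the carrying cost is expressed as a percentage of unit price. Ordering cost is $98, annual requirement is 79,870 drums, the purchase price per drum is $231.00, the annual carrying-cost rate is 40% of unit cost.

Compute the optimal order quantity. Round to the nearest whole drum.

Holding cost per drum per year: H = 40% × $231 = $92.4000
Q* = √(2·D·S / H) = √(2·79,870·98 / 92.4) = √169,421.2 ≈ 411.61

412 drums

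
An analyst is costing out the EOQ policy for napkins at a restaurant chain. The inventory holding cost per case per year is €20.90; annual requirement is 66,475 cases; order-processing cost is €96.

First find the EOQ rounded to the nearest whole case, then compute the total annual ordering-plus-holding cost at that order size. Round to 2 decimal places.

2DS/H = 2·66,475·96/20.9 = 610,679.43
EOQ = √610,679.43 ≈ 781.46 → Q = 781 cases
Annual ordering cost = (D/Q)·S = (66,475/781) × 96 = €8,171.06
Annual holding cost  = (Q/2)·H = (781/2) × 20.9 = €8,161.45
Total = €8,171.06 + €8,161.45 = €16,332.51

€16,332.51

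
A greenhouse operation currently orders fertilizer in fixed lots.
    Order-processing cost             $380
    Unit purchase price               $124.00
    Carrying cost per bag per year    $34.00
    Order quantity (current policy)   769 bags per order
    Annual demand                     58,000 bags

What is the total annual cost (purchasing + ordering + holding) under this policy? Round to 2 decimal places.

Orders/yr = 58,000/769 = 75.423; ordering cost = 75.423 × $380 = $28,660.60
Average inventory = 769/2 = 384.5; holding cost = 384.5 × $34 = $13,073.00
Purchase cost = D·C = 58,000 × 124 = $7,192,000.00
Total = $28,660.60 + $13,073.00 + $7,192,000.00 = $7,233,733.60

$7,233,733.60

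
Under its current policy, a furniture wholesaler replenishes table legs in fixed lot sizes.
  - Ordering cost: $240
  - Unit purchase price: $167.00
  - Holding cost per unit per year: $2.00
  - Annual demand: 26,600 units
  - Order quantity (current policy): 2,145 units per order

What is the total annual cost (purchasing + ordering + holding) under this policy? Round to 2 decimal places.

$4,447,321.22

Annual ordering cost = (D/Q)·S = (26,600/2,145) × 240 = $2,976.22
Annual holding cost  = (Q/2)·H = (2,145/2) × 2 = $2,145.00
Purchase cost = D·C = 26,600 × 167 = $4,442,200.00
Total = $2,976.22 + $2,145.00 + $4,442,200.00 = $4,447,321.22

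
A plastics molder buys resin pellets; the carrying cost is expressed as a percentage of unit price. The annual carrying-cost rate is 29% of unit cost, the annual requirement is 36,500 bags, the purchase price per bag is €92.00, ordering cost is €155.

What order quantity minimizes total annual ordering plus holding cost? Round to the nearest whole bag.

Carrying cost H = €92 × 29% = €26.6800/bag/yr
Optimal lot size Q* = (2 × 36,500 × €155 / €26.68)^½ ≈ 651.23

651 bags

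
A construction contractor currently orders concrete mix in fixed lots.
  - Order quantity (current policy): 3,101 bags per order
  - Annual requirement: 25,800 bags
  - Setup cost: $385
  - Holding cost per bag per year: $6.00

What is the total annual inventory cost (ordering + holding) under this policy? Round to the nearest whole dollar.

$12,506

Ordering: D/Q × S = 25,800/3,101 × $385 = $3,203.16
Holding:  Q/2 × H = 3,101/2 × $6 = $9,303.00
Total = $3,203.16 + $9,303.00 = $12,506.16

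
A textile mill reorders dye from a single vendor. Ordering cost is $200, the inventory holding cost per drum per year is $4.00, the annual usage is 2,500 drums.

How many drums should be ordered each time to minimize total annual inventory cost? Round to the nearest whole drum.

Optimal lot size Q* = (2 × 2,500 × $200 / $4)^½ ≈ 500.00

500 drums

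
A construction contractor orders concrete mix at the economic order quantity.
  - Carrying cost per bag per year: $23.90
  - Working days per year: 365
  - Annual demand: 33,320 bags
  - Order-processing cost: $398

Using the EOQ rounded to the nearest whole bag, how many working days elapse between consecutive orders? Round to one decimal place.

Q* = √(2·D·S / H) = √(2·33,320·398 / 23.9) = √1,109,737.2 ≈ 1,053.44 → Q = 1,053 bags
Cycle time = (working days × Q)/D = (365 × 1,053) / 33,320 = 11.535 days

11.5 days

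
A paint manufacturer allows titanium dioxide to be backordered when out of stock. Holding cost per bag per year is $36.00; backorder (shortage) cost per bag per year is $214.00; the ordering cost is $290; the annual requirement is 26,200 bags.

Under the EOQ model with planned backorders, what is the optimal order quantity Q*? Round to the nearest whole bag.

Q* = √(2DS/H) · √((H + b)/b)
   = √(2 × 26,200 × 290 / 36) · √((36 + 214) / 214)
   = 649.701 × 1.0808 ≈ 702.23

702 bags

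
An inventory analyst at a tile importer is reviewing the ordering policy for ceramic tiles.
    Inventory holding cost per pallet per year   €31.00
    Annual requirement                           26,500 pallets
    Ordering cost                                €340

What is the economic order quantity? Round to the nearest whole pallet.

EOQ = √(2DS/H) = √(2 × 26,500 × 340 / 31)
    = √(581,290.32) ≈ 762.42

762 pallets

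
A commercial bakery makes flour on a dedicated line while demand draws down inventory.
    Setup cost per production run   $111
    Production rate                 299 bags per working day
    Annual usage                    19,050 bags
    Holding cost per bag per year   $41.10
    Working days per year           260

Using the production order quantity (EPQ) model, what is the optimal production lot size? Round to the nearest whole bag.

Daily demand d = 19,050/260 = 73.269; p = 299; 1 − d/p = 0.75495
EPQ = √(2DS / (H(1 − d/p)))
    = √(2 × 19,050 × 111 / (41.1 × 0.75495)) ≈ 369.18

369 bags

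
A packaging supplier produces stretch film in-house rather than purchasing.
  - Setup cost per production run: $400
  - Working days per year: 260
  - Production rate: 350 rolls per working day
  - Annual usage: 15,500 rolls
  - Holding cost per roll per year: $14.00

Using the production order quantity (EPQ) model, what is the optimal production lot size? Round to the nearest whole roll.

1,033 rolls

Daily demand d = 15,500/260 = 59.615; p = 350; 1 − d/p = 0.82967
EPQ = √(2DS / (H(1 − d/p)))
    = √(2 × 15,500 × 400 / (14 × 0.82967)) ≈ 1,033.22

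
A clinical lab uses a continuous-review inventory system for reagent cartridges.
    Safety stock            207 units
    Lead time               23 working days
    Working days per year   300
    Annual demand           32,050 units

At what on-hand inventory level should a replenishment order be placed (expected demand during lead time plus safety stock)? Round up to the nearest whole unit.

Daily demand d = 32,050 / 300 = 106.833 units/day
Demand during lead time = 106.833 × 23 = 2,457.17
Reorder point = 2,457.17 + 207 = 2,664.17 → round up

2,665 units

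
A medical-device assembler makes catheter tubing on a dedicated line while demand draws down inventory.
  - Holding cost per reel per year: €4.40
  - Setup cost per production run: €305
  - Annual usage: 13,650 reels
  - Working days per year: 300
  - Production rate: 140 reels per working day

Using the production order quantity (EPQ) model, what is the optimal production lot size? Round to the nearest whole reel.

d = 13,650/300 = 45.5000 reels/day;  effective holding cost H(1 − d/p) = 4.4·(1 − 45.5000/140) = 2.97000
Q* = √(2DS / H_eff) = √(2·13,650·305 / 2.97000) ≈ 1,674.38

1,674 reels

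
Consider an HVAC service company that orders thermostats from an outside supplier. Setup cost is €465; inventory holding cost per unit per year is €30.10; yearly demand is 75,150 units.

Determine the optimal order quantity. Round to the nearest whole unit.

EOQ = √(2DS/H) = √(2 × 75,150 × 465 / 30.1)
    = √(2,321,910.30) ≈ 1,523.78

1,524 units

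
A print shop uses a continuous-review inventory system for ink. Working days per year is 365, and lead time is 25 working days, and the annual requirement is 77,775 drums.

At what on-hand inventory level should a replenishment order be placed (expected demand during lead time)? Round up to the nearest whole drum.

Daily demand d = 77,775 / 365 = 213.082 drums/day
Demand during lead time = 213.082 × 25 = 5,327.05
Reorder point = 5,327.05 → round up

5,328 drums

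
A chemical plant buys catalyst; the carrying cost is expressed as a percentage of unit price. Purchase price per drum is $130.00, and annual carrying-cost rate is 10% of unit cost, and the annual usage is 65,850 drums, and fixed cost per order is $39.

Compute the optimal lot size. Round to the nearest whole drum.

629 drums

Carrying cost H = $130 × 10% = $13.0000/drum/yr
Q* = √(2·D·S / H) = √(2·65,850·39 / 13) = √395,100.0 ≈ 628.57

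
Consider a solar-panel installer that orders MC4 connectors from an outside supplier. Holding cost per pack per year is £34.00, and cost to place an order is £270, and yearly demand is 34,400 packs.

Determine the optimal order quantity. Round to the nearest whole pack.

2DS/H = 2·34,400·270/34 = 546,352.94
EOQ = √546,352.94 ≈ 739.16

739 packs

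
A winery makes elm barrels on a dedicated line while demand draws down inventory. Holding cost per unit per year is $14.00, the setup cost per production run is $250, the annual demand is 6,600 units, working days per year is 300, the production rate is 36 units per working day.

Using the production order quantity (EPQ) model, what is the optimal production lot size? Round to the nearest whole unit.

Daily demand d = 6,600/300 = 22.000; p = 36; 1 − d/p = 0.38889
EPQ = √(2DS / (H(1 − d/p)))
    = √(2 × 6,600 × 250 / (14 × 0.38889)) ≈ 778.54

779 units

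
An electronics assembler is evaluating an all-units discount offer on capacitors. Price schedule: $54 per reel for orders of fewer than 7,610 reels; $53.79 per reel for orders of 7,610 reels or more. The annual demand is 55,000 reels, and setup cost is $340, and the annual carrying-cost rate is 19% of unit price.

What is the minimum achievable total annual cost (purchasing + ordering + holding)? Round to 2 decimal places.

$2,989,588.87

H₁ = 19%×$54 = $10.2600;  H₂ = 19%×$53.79 = $10.2201
EOQ₁ = √(2×55,000×340/10.2600) = 1,909.25  (< 7,610, feasible at tier 1)
EOQ₂ = √(2×55,000×340/10.2201) = 1,912.97  (< 7,610 → use Q = 7,610 at tier-2 price)
TC(tier 1 (EOQ₁), Q≈1,909.2) = $2,989,588.87
TC(tier 2, Q≈7,610.0) = $2,999,794.77
Minimum at tier 1 (EOQ₁): $2,989,588.87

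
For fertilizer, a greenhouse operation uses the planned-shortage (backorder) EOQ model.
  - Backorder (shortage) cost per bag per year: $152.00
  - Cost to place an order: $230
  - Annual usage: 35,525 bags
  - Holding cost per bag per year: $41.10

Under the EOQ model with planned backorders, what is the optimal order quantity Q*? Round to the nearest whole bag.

711 bags

Basic EOQ = √(2·35,525·230/41.1) = 630.558
Backorder adjustment √((H+b)/b) = √((41.1+152)/152) = 1.1271
Q* = 630.558 × 1.1271 ≈ 710.71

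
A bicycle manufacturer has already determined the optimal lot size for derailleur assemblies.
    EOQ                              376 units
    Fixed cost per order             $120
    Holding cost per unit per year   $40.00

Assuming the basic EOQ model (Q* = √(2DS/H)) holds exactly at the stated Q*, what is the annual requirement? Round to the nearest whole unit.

23,563 units per year

EOQ relation: Q² = 2DS/H, so rearrange for the unknown.
D = Q²H / (2S) = 376² × 40 / (2 × 120) = 23,562.67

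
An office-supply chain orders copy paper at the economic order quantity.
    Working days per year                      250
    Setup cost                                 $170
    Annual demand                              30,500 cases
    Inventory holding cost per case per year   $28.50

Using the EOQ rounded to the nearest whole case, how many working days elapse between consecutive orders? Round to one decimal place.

4.9 days

2DS/H = 2·30,500·170/28.5 = 363,859.65
EOQ = √363,859.65 ≈ 603.21 → Q = 603 cases
Days between orders = 250 / (D/Q) = 250 / 50.580 ≈ 4.943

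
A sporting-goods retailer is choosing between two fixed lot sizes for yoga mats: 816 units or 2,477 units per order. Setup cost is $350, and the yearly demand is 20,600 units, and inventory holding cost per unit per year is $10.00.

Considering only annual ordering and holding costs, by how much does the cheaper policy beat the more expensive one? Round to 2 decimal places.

For each Q, cost = (D/Q)·S + (Q/2)·H.
TC(816) = (20,600/816)×350 + (816/2)×10 = $12,915.78
TC(2,477) = (20,600/2,477)×350 + (2,477/2)×10 = $15,295.78
Cheaper: Q = 816.  Difference = $2,379.99

$2,379.99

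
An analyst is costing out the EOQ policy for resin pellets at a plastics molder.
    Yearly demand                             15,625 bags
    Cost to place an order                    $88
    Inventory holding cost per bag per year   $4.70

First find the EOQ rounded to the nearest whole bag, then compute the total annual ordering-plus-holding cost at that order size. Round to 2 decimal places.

$3,595.14

Optimal lot size Q* = (2 × 15,625 × $88 / $4.7)^½ ≈ 764.92 → Q = 765 bags
Annual ordering cost = (D/Q)·S = (15,625/765) × 88 = $1,797.39
Annual holding cost  = (Q/2)·H = (765/2) × 4.7 = $1,797.75
Total = $1,797.39 + $1,797.75 = $3,595.14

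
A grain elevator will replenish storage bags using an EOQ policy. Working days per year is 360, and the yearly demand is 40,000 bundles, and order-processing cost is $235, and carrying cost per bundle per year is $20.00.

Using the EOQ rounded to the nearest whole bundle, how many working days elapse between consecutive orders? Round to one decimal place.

8.7 days

EOQ = √(2DS/H) = √(2 × 40,000 × 235 / 20)
    = √(940,000.00) ≈ 969.54 → Q = 970 bundles
T = Q/D × 360 days = 970/40,000 × 360 = 8.730 days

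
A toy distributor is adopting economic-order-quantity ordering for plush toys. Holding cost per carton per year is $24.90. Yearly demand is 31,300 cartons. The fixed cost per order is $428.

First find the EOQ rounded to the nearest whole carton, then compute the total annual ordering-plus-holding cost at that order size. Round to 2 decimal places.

Q* = √(2·D·S / H) = √(2·31,300·428 / 24.9) = √1,076,016.1 ≈ 1,037.31 → Q = 1,037 cartons
Annual ordering cost = (D/Q)·S = (31,300/1,037) × 428 = $12,918.42
Annual holding cost  = (Q/2)·H = (1,037/2) × 24.9 = $12,910.65
Total = $12,918.42 + $12,910.65 = $25,829.07

$25,829.07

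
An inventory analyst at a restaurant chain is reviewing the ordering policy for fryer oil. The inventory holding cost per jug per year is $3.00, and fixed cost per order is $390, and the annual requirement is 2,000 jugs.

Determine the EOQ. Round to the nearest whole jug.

Q* = √(2·D·S / H) = √(2·2,000·390 / 3) = √520,000.0 ≈ 721.11

721 jugs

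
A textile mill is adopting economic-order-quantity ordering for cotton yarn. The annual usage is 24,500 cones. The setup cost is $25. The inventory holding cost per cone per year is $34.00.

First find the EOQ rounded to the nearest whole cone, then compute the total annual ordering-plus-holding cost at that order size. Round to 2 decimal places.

EOQ = √(2DS/H) = √(2 × 24,500 × 25 / 34)
    = √(36,029.41) ≈ 189.81 → Q = 190 cones
Ordering: D/Q × S = 24,500/190 × $25 = $3,223.68
Holding:  Q/2 × H = 190/2 × $34 = $3,230.00
Total = $3,223.68 + $3,230.00 = $6,453.68

$6,453.68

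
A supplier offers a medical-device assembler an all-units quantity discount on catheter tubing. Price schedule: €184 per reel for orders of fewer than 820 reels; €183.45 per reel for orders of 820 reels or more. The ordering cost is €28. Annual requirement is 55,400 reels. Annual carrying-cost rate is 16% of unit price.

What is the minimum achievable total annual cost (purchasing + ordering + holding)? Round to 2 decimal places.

€10,177,056.03

H₁ = 16%×€184 = €29.4400;  H₂ = 16%×€183.45 = €29.3520
EOQ₁ = √(2×55,400×28/29.4400) = 324.62  (< 820, feasible at tier 1)
EOQ₂ = √(2×55,400×28/29.3520) = 325.11  (< 820 → use Q = 820 at tier-2 price)
TC(tier 1 (EOQ₁), Q≈324.6) = €10,203,156.92
TC(tier 2, Q≈820.0) = €10,177,056.03
Minimum at tier 2: €10,177,056.03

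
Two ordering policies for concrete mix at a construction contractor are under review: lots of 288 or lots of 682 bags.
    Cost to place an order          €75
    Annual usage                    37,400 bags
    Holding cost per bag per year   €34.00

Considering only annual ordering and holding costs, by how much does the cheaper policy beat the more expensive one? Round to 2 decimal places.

€1,071.32

For each Q, cost = (D/Q)·S + (Q/2)·H.
TC(288) = (37,400/288)×75 + (288/2)×34 = €14,635.58
TC(682) = (37,400/682)×75 + (682/2)×34 = €15,706.90
|ΔTC| = |€14,635.58 − €15,706.90| = €1,071.32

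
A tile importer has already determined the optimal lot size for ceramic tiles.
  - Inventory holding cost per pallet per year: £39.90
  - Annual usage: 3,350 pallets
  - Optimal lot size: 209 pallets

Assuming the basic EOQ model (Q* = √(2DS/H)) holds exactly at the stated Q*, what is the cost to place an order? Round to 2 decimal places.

£260.13

Since Q* = (2DS/H)^½, squaring gives Q*²·H = 2DS.
S = Q²H / (2D) = 209² × 39.9 / (2 × 3,350) = 260.1301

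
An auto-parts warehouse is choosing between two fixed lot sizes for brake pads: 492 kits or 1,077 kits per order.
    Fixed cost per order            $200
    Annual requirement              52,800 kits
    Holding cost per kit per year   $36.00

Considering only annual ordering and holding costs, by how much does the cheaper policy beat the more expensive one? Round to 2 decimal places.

TC(Q) = (D/Q)S + (Q/2)H
TC(492) = (52,800/492)×200 + (492/2)×36 = $30,319.41
TC(1,077) = (52,800/1,077)×200 + (1,077/2)×36 = $29,191.01
|ΔTC| = |$30,319.41 − $29,191.01| = $1,128.40

$1,128.40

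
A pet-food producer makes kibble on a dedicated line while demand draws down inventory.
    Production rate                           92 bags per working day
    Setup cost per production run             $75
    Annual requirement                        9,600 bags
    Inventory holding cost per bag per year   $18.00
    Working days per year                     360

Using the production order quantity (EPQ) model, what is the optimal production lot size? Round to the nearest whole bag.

d = 9,600/360 = 26.6667 bags/day;  effective holding cost H(1 − d/p) = 18·(1 − 26.6667/92) = 12.78261
Q* = √(2DS / H_eff) = √(2·9,600·75 / 12.78261) ≈ 335.64

336 bags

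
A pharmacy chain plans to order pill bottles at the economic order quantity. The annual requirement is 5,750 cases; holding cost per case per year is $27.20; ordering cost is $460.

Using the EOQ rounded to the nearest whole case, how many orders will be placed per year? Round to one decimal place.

EOQ = √(2DS/H) = √(2 × 5,750 × 460 / 27.2)
    = √(194,485.29) ≈ 441.00 → Q = 441
Orders per year = D/Q = 5,750 / 441 = 13.039

13.0 orders per year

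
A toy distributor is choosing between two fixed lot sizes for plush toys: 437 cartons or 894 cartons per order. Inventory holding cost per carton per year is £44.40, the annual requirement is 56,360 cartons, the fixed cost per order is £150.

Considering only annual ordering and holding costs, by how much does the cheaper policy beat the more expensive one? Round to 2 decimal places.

For each Q, cost = (D/Q)·S + (Q/2)·H.
TC(437) = (56,360/437)×150 + (437/2)×44.4 = £29,046.94
TC(894) = (56,360/894)×150 + (894/2)×44.4 = £29,303.18
Cheaper: Q = 437.  Difference = £256.24

£256.24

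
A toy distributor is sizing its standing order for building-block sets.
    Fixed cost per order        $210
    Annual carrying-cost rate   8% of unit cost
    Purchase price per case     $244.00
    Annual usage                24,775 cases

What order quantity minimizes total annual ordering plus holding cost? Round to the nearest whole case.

730 cases

H = i·C = 0.08 × $244 = $19.5200 per case-year
Optimal lot size Q* = (2 × 24,775 × $210 / $19.52)^½ ≈ 730.12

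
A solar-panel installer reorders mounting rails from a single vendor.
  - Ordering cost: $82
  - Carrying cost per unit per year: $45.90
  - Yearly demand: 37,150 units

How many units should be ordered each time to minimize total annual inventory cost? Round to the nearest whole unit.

364 units

Optimal lot size Q* = (2 × 37,150 × $82 / $45.9)^½ ≈ 364.33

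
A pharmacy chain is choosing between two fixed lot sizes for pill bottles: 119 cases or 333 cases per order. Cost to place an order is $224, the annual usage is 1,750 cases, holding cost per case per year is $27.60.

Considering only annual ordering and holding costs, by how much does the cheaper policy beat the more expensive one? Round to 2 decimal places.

For each Q, cost = (D/Q)·S + (Q/2)·H.
TC(119) = (1,750/119)×224 + (119/2)×27.6 = $4,936.32
TC(333) = (1,750/333)×224 + (333/2)×27.6 = $5,772.58
|ΔTC| = |$4,936.32 − $5,772.58| = $836.26

$836.26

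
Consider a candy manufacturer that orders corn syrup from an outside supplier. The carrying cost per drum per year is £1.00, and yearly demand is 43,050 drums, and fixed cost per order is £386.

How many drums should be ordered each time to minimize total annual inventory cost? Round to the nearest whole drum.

Optimal lot size Q* = (2 × 43,050 × £386 / £1)^½ ≈ 5,764.95

5,765 drums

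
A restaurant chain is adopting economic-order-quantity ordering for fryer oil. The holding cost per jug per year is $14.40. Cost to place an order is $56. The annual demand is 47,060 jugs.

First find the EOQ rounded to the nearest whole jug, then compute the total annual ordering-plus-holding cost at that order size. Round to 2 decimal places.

$8,711.97

EOQ = √(2DS/H) = √(2 × 47,060 × 56 / 14.4)
    = √(366,022.22) ≈ 605.00 → Q = 605 jugs
Orders/yr = 47,060/605 = 77.785; ordering cost = 77.785 × $56 = $4,355.97
Average inventory = 605/2 = 302.5; holding cost = 302.5 × $14.4 = $4,356.00
Total = $4,355.97 + $4,356.00 = $8,711.97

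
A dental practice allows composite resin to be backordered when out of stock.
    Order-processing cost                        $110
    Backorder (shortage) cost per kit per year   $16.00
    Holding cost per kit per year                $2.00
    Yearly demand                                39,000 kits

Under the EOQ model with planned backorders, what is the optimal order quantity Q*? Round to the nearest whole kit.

Q* = √(2DS/H) · √((H + b)/b)
   = √(2 × 39,000 × 110 / 2) · √((2 + 16) / 16)
   = 2,071.232 × 1.0607 ≈ 2,196.87

2,197 kits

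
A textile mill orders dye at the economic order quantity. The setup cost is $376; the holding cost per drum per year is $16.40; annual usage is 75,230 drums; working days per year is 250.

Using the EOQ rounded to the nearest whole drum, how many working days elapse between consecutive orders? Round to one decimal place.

2DS/H = 2·75,230·376/16.4 = 3,449,570.73
EOQ = √3,449,570.73 ≈ 1,857.30 → Q = 1,857 drums
T = Q/D × 250 days = 1,857/75,230 × 250 = 6.171 days

6.2 days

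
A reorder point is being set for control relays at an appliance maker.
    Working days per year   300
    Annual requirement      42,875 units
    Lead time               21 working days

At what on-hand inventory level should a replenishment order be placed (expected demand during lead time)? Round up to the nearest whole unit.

Daily demand d = 42,875 / 300 = 142.917 units/day
Demand during lead time = 142.917 × 21 = 3,001.25
Reorder point = 3,001.25 → round up

3,002 units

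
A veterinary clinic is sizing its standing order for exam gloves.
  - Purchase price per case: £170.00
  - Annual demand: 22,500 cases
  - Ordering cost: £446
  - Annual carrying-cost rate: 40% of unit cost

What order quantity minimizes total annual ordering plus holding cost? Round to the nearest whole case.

Holding cost per case per year: H = 40% × £170 = £68.0000
Q* = √(2·D·S / H) = √(2·22,500·446 / 68) = √295,147.1 ≈ 543.27

543 cases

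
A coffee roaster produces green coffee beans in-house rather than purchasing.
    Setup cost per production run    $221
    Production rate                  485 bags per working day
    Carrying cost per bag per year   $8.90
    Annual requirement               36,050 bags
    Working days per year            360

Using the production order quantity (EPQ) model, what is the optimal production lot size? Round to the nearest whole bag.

d = 36,050/360 = 100.1389 bags/day;  effective holding cost H(1 − d/p) = 8.9·(1 − 100.1389/485) = 7.06240
Q* = √(2DS / H_eff) = √(2·36,050·221 / 7.06240) ≈ 1,502.06

1,502 bags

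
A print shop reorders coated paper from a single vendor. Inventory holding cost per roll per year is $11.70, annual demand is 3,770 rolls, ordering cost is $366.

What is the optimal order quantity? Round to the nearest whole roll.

EOQ = √(2DS/H) = √(2 × 3,770 × 366 / 11.7)
    = √(235,866.67) ≈ 485.66

486 rolls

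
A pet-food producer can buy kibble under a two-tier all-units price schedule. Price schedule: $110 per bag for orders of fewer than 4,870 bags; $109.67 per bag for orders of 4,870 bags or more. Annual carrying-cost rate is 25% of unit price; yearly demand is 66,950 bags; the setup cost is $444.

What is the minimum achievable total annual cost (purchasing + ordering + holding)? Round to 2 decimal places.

H₁ = 25%×$110 = $27.5000;  H₂ = 25%×$109.67 = $27.4175
EOQ₁ = √(2×66,950×444/27.5000) = 1,470.33  (< 4,870, feasible at tier 1)
EOQ₂ = √(2×66,950×444/27.4175) = 1,472.54  (< 4,870 → use Q = 4,870 at tier-2 price)
TC(tier 1 (EOQ₁), Q≈1,470.3) = $7,404,934.13
TC(tier 2, Q≈4,870.0) = $7,415,271.97
Minimum at tier 1 (EOQ₁): $7,404,934.13

$7,404,934.13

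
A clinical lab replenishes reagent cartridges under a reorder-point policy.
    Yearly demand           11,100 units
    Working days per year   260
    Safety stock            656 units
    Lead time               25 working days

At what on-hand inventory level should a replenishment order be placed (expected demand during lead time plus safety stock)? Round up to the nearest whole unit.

1,724 units

Daily demand d = 11,100 / 260 = 42.692 units/day
Demand during lead time = 42.692 × 25 = 1,067.31
Reorder point = 1,067.31 + 656 = 1,723.31 → round up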